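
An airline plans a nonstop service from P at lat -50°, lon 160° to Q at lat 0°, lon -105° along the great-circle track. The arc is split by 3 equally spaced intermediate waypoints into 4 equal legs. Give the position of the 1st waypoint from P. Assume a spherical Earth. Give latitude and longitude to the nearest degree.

Write both endpoints as unit vectors p₁, p₂ with components (cos φ cos λ, cos φ sin λ, sin φ).
The central angle between the endpoints is δ = arccos(p₁·p₂) ≈ 1.627 rad (93.2°).
Interpolate at f = 1/4 with slerp weights a = sin((1−f)δ)/sin δ ≈ 0.941, b = sin(fδ)/sin δ ≈ 0.396.
p = a·p₁ + b·p₂ ≈ (-0.671, -0.176, -0.721); φ = arcsin(p_z) ≈ -46.10°, λ = atan2(p_y, p_x) ≈ -165.30°.

≈ lat -46°, lon -165°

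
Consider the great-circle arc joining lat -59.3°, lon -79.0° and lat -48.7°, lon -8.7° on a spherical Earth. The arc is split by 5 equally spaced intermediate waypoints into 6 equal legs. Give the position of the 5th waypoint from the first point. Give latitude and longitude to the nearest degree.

≈ lat -53°, lon -17°

Write both endpoints as unit vectors p₁, p₂ with components (cos φ cos λ, cos φ sin λ, sin φ).
The central angle between the endpoints is δ = arccos(p₁·p₂) ≈ 0.708 rad (40.6°).
Interpolate at f = 5/6 with slerp weights a = sin((1−f)δ)/sin δ ≈ 0.181, b = sin(fδ)/sin δ ≈ 0.856.
p = a·p₁ + b·p₂ ≈ (0.576, -0.176, -0.798); φ = arcsin(p_z) ≈ -52.98°, λ = atan2(p_y, p_x) ≈ -17.01°.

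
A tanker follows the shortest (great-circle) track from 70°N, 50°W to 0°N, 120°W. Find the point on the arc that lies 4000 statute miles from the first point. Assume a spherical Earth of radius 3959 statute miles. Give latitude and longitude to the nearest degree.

≈ 24°N, 111°W

From cos δ = sin φ₁ sin φ₂ + cos φ₁ cos φ₂ cos Δλ, the central angle is δ ≈ 1.454 rad (83.3°). The total great-circle distance is δ·R ≈ 1.454 × 3959 ≈ 5755 mi, so the target fraction is f = 4000/5755 ≈ 0.695.
Interpolate at f ≈ 0.695 with slerp weights a = sin((1−f)δ)/sin δ ≈ 0.432, b = sin(fδ)/sin δ ≈ 0.853.
p = a·p₁ + b·p₂ ≈ (-0.332, -0.852, 0.406); φ = arcsin(p_z) ≈ 23.94°, λ = atan2(p_y, p_x) ≈ -111.27°.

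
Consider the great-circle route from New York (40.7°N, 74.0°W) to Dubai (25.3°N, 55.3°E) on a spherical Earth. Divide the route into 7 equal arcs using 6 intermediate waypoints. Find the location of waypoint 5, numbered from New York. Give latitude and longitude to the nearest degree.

≈ 46°N, 31°E

Write both endpoints as unit vectors p₁, p₂ with components (cos φ cos λ, cos φ sin λ, sin φ).
The central angle between the endpoints is δ = arccos(p₁·p₂) ≈ 1.727 rad (98.9°).
Interpolate at f = 5/7 with slerp weights a = sin((1−f)δ)/sin δ ≈ 0.479, b = sin(fδ)/sin δ ≈ 0.955.
p = a·p₁ + b·p₂ ≈ (0.592, 0.361, 0.721); φ = arcsin(p_z) ≈ 46.13°, λ = atan2(p_y, p_x) ≈ 31.36°.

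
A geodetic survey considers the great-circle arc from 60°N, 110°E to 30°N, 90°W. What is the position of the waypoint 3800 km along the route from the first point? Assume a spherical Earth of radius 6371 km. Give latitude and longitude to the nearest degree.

≈ 80°N, 143°W

The haversine formula gives a central angle δ ≈ 1.545 rad (88.5°) between the endpoints. The total great-circle distance is δ·R ≈ 1.545 × 6371 ≈ 9841 km, so the target fraction is f = 3800/9841 ≈ 0.386.
Interpolate at f ≈ 0.386 with slerp weights a = sin((1−f)δ)/sin δ ≈ 0.813, b = sin(fδ)/sin δ ≈ 0.562.
p = a·p₁ + b·p₂ ≈ (-0.139, -0.105, 0.985); φ = arcsin(p_z) ≈ 79.98°, λ = atan2(p_y, p_x) ≈ -142.98°.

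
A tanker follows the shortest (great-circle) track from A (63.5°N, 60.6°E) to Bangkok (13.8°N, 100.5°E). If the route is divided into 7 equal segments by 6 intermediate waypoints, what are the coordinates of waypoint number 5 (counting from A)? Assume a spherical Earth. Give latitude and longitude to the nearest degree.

Write both endpoints as unit vectors p₁, p₂ with components (cos φ cos λ, cos φ sin λ, sin φ).
The central angle between the endpoints is δ = arccos(p₁·p₂) ≈ 0.993 rad (56.9°).
Interpolate at f = 5/7 with slerp weights a = sin((1−f)δ)/sin δ ≈ 0.334, b = sin(fδ)/sin δ ≈ 0.778.
p = a·p₁ + b·p₂ ≈ (-0.064, 0.872, 0.485); φ = arcsin(p_z) ≈ 28.98°, λ = atan2(p_y, p_x) ≈ 94.22°.

≈ (29°N, 94°E)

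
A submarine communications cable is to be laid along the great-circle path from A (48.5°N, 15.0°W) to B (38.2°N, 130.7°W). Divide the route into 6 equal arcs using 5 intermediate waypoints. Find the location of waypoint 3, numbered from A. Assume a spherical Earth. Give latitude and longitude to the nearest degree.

≈ (60°N, 81°W)

The haversine formula gives a central angle δ ≈ 1.331 rad (76.3°) between the endpoints.
Interpolate at f = 3/6 with slerp weights a = sin((1−f)δ)/sin δ ≈ 0.636, b = sin(fδ)/sin δ ≈ 0.636.
p = a·p₁ + b·p₂ ≈ (0.081, -0.488, 0.869); φ = arcsin(p_z) ≈ 60.37°, λ = atan2(p_y, p_x) ≈ -80.56°.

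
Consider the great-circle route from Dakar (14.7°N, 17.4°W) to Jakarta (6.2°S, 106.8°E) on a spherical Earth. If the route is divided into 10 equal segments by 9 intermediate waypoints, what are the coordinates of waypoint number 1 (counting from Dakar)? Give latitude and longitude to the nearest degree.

Convert each endpoint to a unit vector on the sphere (x = cos φ cos λ, y = cos φ sin λ, z = sin φ).
The central angle between the endpoints is δ = arccos(p₁·p₂) ≈ 2.175 rad (124.6°).
Interpolate at f = 1/10 with slerp weights a = sin((1−f)δ)/sin δ ≈ 1.125, b = sin(fδ)/sin δ ≈ 0.262.
p = a·p₁ + b·p₂ ≈ (0.963, -0.076, 0.257); φ = arcsin(p_z) ≈ 14.91°, λ = atan2(p_y, p_x) ≈ -4.51°.

≈ 15°N, 5°W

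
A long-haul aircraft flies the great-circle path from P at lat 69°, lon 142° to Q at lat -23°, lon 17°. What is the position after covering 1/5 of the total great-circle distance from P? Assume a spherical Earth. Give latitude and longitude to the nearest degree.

≈ lat 66°, lon 75°

Convert each endpoint to a unit vector on the sphere (x = cos φ cos λ, y = cos φ sin λ, z = sin φ).
The central angle between the endpoints is δ = arccos(p₁·p₂) ≈ 2.158 rad (123.6°).
Interpolate at f = 1/5 with slerp weights a = sin((1−f)δ)/sin δ ≈ 1.187, b = sin(fδ)/sin δ ≈ 0.502.
p = a·p₁ + b·p₂ ≈ (0.107, 0.397, 0.912); φ = arcsin(p_z) ≈ 65.72°, λ = atan2(p_y, p_x) ≈ 74.89°.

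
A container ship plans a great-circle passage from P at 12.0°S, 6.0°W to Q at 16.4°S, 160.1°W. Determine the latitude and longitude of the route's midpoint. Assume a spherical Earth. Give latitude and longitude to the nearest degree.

Convert each endpoint to a unit vector on the sphere (x = cos φ cos λ, y = cos φ sin λ, z = sin φ).
The central angle between the endpoints is δ = arccos(p₁·p₂) ≈ 2.474 rad (141.8°).
Interpolate at f = 1/2 with slerp weights a = sin((1−f)δ)/sin δ ≈ 1.526, b = sin(fδ)/sin δ ≈ 1.526.
p = a·p₁ + b·p₂ ≈ (0.108, -0.654, -0.748); φ = arcsin(p_z) ≈ -48.45°, λ = atan2(p_y, p_x) ≈ -80.63°.

≈ 48°S, 81°W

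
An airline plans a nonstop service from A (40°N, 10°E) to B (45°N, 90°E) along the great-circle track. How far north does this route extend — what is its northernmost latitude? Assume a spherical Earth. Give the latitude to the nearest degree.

The great circle lies in the plane with unit normal n̂ = (p₁ × p₂)/|p₁ × p₂|.
Here n̂_z ≈ +0.638; the vertex latitude is φ_max = arccos|n̂_z| ≈ 50.4°.
Check via Clairaut: cos φ_max = |cos φ₁| · sin C = cos(40.0°)·sin(56.4°) ≈ 0.638, again giving ≈ 50.4°.

≈ 50°N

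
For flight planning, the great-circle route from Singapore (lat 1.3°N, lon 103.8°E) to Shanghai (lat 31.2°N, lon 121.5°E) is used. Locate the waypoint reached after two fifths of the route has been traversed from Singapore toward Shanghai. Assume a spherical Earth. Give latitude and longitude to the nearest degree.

Write both endpoints as unit vectors p₁, p₂ with components (cos φ cos λ, cos φ sin λ, sin φ).
The central angle between the endpoints is δ = arccos(p₁·p₂) ≈ 0.598 rad (34.3°).
Interpolate at f = 2/5 with slerp weights a = sin((1−f)δ)/sin δ ≈ 0.624, b = sin(fδ)/sin δ ≈ 0.421.
p = a·p₁ + b·p₂ ≈ (-0.337, 0.912, 0.232); φ = arcsin(p_z) ≈ 13.42°, λ = atan2(p_y, p_x) ≈ 110.26°.

≈ lat 13°N, lon 110°E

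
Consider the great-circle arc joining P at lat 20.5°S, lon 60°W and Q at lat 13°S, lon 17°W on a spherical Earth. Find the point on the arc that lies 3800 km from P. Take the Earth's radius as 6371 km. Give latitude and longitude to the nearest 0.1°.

The haversine formula gives a central angle δ ≈ 0.728 rad (41.7°) between the endpoints. The total great-circle distance is δ·R ≈ 0.728 × 6371 ≈ 4640 km, so the target fraction is f = 3800/4640 ≈ 0.819.
Interpolate at f ≈ 0.819 with slerp weights a = sin((1−f)δ)/sin δ ≈ 0.198, b = sin(fδ)/sin δ ≈ 0.844.
p = a·p₁ + b·p₂ ≈ (0.879, -0.401, -0.259); φ = arcsin(p_z) ≈ -15.01°, λ = atan2(p_y, p_x) ≈ -24.51°.

≈ lat 15.0°S, lon 24.5°W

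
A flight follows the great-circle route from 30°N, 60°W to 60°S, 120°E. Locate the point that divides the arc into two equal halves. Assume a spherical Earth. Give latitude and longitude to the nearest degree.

Write both endpoints as unit vectors p₁, p₂ with components (cos φ cos λ, cos φ sin λ, sin φ).
The central angle between the endpoints is δ = arccos(p₁·p₂) ≈ 2.618 rad (150.0°).
Interpolate at f = 1/2 with slerp weights a = sin((1−f)δ)/sin δ ≈ 1.932, b = sin(fδ)/sin δ ≈ 1.932.
p = a·p₁ + b·p₂ ≈ (0.354, -0.612, -0.707); φ = arcsin(p_z) ≈ -45.00°, λ = atan2(p_y, p_x) ≈ -60.00°.

≈ 45°S, 60°W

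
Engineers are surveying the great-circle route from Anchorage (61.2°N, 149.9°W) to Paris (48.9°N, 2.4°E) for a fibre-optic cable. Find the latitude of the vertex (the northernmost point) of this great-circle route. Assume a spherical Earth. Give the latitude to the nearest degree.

The great circle lies in the plane with unit normal n̂ = (p₁ × p₂)/|p₁ × p₂|.
Here n̂_z ≈ +0.159; the vertex latitude is φ_max = arccos|n̂_z| ≈ 80.8°.
Check via Clairaut: cos φ_max = |cos φ₁| · sin C = cos(61.2°)·sin(19.3°) ≈ 0.159, again giving ≈ 80.8°.

≈ 81°N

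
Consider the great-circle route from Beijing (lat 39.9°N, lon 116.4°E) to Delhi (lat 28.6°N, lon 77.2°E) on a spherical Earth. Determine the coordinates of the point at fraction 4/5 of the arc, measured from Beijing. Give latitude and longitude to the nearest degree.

Write both endpoints as unit vectors p₁, p₂ with components (cos φ cos λ, cos φ sin λ, sin φ).
The central angle between the endpoints is δ = arccos(p₁·p₂) ≈ 0.593 rad (34.0°).
Interpolate at f = 4/5 with slerp weights a = sin((1−f)δ)/sin δ ≈ 0.212, b = sin(fδ)/sin δ ≈ 0.817.
p = a·p₁ + b·p₂ ≈ (0.087, 0.845, 0.527); φ = arcsin(p_z) ≈ 31.81°, λ = atan2(p_y, p_x) ≈ 84.14°.

≈ lat 32°N, lon 84°E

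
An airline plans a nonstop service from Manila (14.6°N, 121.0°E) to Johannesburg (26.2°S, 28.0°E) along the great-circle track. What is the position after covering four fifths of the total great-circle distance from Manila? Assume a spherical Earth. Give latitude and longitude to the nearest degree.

From cos δ = sin φ₁ sin φ₂ + cos φ₁ cos φ₂ cos Δλ, the central angle is δ ≈ 1.728 rad (99.0°).
Interpolate at f = 4/5 with slerp weights a = sin((1−f)δ)/sin δ ≈ 0.343, b = sin(fδ)/sin δ ≈ 0.995.
p = a·p₁ + b·p₂ ≈ (0.617, 0.704, -0.353); φ = arcsin(p_z) ≈ -20.65°, λ = atan2(p_y, p_x) ≈ 48.75°.

≈ (21°S, 49°E)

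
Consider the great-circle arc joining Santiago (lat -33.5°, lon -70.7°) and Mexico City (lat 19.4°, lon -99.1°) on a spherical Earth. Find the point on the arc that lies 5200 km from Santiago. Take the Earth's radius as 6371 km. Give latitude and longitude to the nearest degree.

The haversine formula gives a central angle δ ≈ 1.037 rad (59.4°) between the endpoints. The total great-circle distance is δ·R ≈ 1.037 × 6371 ≈ 6609 km, so the target fraction is f = 5200/6609 ≈ 0.787.
Interpolate at f ≈ 0.787 with slerp weights a = sin((1−f)δ)/sin δ ≈ 0.255, b = sin(fδ)/sin δ ≈ 0.846.
p = a·p₁ + b·p₂ ≈ (-0.056, -0.988, 0.140); φ = arcsin(p_z) ≈ 8.08°, λ = atan2(p_y, p_x) ≈ -93.24°.

≈ lat 8°, lon -93°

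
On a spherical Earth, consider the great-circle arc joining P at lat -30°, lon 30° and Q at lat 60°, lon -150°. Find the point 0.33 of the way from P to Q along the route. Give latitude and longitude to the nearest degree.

From cos δ = sin φ₁ sin φ₂ + cos φ₁ cos φ₂ cos Δλ, the central angle is δ ≈ 2.618 rad (150.0°).
Interpolate at f = 0.33 with slerp weights a = sin((1−f)δ)/sin δ ≈ 1.967, b = sin(fδ)/sin δ ≈ 1.521.
p = a·p₁ + b·p₂ ≈ (0.816, 0.471, 0.334); φ = arcsin(p_z) ≈ 19.50°, λ = atan2(p_y, p_x) ≈ 30.00°.

≈ lat 20°, lon 30°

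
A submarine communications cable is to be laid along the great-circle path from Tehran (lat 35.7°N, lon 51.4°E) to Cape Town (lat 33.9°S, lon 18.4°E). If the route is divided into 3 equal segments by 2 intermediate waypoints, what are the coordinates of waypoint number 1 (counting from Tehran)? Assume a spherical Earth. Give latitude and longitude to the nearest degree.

≈ lat 13°N, lon 40°E

The haversine formula gives a central angle δ ≈ 1.329 rad (76.1°) between the endpoints.
Interpolate at f = 1/3 with slerp weights a = sin((1−f)δ)/sin δ ≈ 0.798, b = sin(fδ)/sin δ ≈ 0.441.
p = a·p₁ + b·p₂ ≈ (0.752, 0.622, 0.219); φ = arcsin(p_z) ≈ 12.67°, λ = atan2(p_y, p_x) ≈ 39.60°.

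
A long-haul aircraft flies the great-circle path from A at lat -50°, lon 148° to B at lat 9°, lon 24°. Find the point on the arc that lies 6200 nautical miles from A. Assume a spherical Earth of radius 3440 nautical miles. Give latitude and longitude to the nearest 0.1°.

Write both endpoints as unit vectors p₁, p₂ with components (cos φ cos λ, cos φ sin λ, sin φ).
The central angle between the endpoints is δ = arccos(p₁·p₂) ≈ 2.066 rad (118.3°). The total great-circle distance is δ·R ≈ 2.066 × 3440 ≈ 7106 nmi, so the target fraction is f = 6200/7106 ≈ 0.873.
Interpolate at f ≈ 0.873 with slerp weights a = sin((1−f)δ)/sin δ ≈ 0.296, b = sin(fδ)/sin δ ≈ 1.106.
p = a·p₁ + b·p₂ ≈ (0.837, 0.545, -0.054); φ = arcsin(p_z) ≈ -3.07°, λ = atan2(p_y, p_x) ≈ 33.08°.

≈ lat -3.1°, lon 33.1°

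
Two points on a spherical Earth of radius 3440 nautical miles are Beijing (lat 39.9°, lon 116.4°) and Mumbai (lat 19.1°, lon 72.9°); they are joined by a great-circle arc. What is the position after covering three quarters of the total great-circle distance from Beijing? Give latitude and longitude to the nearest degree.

Write both endpoints as unit vectors p₁, p₂ with components (cos φ cos λ, cos φ sin λ, sin φ).
The central angle between the endpoints is δ = arccos(p₁·p₂) ≈ 0.744 rad (42.6°).
Interpolate at f = 3/4 with slerp weights a = sin((1−f)δ)/sin δ ≈ 0.273, b = sin(fδ)/sin δ ≈ 0.782.
p = a·p₁ + b·p₂ ≈ (0.124, 0.894, 0.431); φ = arcsin(p_z) ≈ 25.53°, λ = atan2(p_y, p_x) ≈ 82.10°.

≈ lat 26°, lon 82°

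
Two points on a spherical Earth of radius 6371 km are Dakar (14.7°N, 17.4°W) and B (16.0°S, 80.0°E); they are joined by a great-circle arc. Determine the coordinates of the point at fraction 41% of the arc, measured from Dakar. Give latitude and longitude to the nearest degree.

Convert each endpoint to a unit vector on the sphere (x = cos φ cos λ, y = cos φ sin λ, z = sin φ).
The central angle between the endpoints is δ = arccos(p₁·p₂) ≈ 1.762 rad (100.9°).
Interpolate at f = 0.41 with slerp weights a = sin((1−f)δ)/sin δ ≈ 0.878, b = sin(fδ)/sin δ ≈ 0.673.
p = a·p₁ + b·p₂ ≈ (0.923, 0.383, 0.037); φ = arcsin(p_z) ≈ 2.13°, λ = atan2(p_y, p_x) ≈ 22.56°.

≈ (2°N, 23°E)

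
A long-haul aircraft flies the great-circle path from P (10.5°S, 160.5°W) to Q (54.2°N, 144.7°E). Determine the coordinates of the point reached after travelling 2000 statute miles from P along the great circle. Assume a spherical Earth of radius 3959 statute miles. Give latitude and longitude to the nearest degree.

≈ (15°N, 175°W)

Convert each endpoint to a unit vector on the sphere (x = cos φ cos λ, y = cos φ sin λ, z = sin φ).
The central angle between the endpoints is δ = arccos(p₁·p₂) ≈ 1.386 rad (79.4°). The total great-circle distance is δ·R ≈ 1.386 × 3959 ≈ 5487 mi, so the target fraction is f = 2000/5487 ≈ 0.364.
Interpolate at f ≈ 0.364 with slerp weights a = sin((1−f)δ)/sin δ ≈ 0.785, b = sin(fδ)/sin δ ≈ 0.492.
p = a·p₁ + b·p₂ ≈ (-0.962, -0.091, 0.256); φ = arcsin(p_z) ≈ 14.85°, λ = atan2(p_y, p_x) ≈ -174.59°.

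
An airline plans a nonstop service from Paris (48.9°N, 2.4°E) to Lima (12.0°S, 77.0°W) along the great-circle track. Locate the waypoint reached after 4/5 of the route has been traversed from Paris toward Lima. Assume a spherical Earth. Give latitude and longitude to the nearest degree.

From cos δ = sin φ₁ sin φ₂ + cos φ₁ cos φ₂ cos Δλ, the central angle is δ ≈ 1.609 rad (92.2°).
Interpolate at f = 4/5 with slerp weights a = sin((1−f)δ)/sin δ ≈ 0.317, b = sin(fδ)/sin δ ≈ 0.961.
p = a·p₁ + b·p₂ ≈ (0.419, -0.907, 0.039); φ = arcsin(p_z) ≈ 2.22°, λ = atan2(p_y, p_x) ≈ -65.19°.

≈ (2°N, 65°W)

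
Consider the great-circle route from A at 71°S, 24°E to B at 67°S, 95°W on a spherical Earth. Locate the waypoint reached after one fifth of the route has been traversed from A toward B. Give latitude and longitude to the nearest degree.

≈ 76°S, 6°E

From cos δ = sin φ₁ sin φ₂ + cos φ₁ cos φ₂ cos Δλ, the central angle is δ ≈ 0.629 rad (36.0°).
Interpolate at f = 1/5 with slerp weights a = sin((1−f)δ)/sin δ ≈ 0.820, b = sin(fδ)/sin δ ≈ 0.213.
p = a·p₁ + b·p₂ ≈ (0.237, 0.026, -0.971); φ = arcsin(p_z) ≈ -76.24°, λ = atan2(p_y, p_x) ≈ 6.16°.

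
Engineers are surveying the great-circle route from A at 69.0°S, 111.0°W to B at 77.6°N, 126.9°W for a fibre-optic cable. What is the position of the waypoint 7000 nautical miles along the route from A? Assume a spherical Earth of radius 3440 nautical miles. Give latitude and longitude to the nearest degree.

≈ 47°N, 119°W

Write both endpoints as unit vectors p₁, p₂ with components (cos φ cos λ, cos φ sin λ, sin φ).
The central angle between the endpoints is δ = arccos(p₁·p₂) ≈ 2.564 rad (146.9°). The total great-circle distance is δ·R ≈ 2.564 × 3440 ≈ 8820 nmi, so the target fraction is f = 7000/8820 ≈ 0.794.
Interpolate at f ≈ 0.794 with slerp weights a = sin((1−f)δ)/sin δ ≈ 0.925, b = sin(fδ)/sin δ ≈ 1.638.
p = a·p₁ + b·p₂ ≈ (-0.330, -0.591, 0.736); φ = arcsin(p_z) ≈ 47.43°, λ = atan2(p_y, p_x) ≈ -119.19°.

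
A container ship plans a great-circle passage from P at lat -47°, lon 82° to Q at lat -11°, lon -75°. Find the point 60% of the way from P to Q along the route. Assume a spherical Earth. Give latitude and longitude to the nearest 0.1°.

Convert each endpoint to a unit vector on the sphere (x = cos φ cos λ, y = cos φ sin λ, z = sin φ).
The central angle between the endpoints is δ = arccos(p₁·p₂) ≈ 2.068 rad (118.5°).
Interpolate at f = 0.60 with slerp weights a = sin((1−f)δ)/sin δ ≈ 0.837, b = sin(fδ)/sin δ ≈ 1.076.
p = a·p₁ + b·p₂ ≈ (0.353, -0.455, -0.818); φ = arcsin(p_z) ≈ -54.85°, λ = atan2(p_y, p_x) ≈ -52.20°.

≈ lat -54.8°, lon -52.2°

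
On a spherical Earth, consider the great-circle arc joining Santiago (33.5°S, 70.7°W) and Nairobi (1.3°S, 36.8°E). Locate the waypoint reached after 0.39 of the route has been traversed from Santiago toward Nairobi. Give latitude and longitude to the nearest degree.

≈ 32°S, 22°W

From cos δ = sin φ₁ sin φ₂ + cos φ₁ cos φ₂ cos Δλ, the central angle is δ ≈ 1.811 rad (103.8°).
Interpolate at f = 0.39 with slerp weights a = sin((1−f)δ)/sin δ ≈ 0.920, b = sin(fδ)/sin δ ≈ 0.668.
p = a·p₁ + b·p₂ ≈ (0.789, -0.324, -0.523); φ = arcsin(p_z) ≈ -31.53°, λ = atan2(p_y, p_x) ≈ -22.32°.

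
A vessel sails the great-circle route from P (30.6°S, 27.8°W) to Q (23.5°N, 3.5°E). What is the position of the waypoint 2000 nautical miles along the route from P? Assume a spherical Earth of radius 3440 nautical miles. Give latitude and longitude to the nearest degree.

Write both endpoints as unit vectors p₁, p₂ with components (cos φ cos λ, cos φ sin λ, sin φ).
The central angle between the endpoints is δ = arccos(p₁·p₂) ≈ 1.080 rad (61.9°). The total great-circle distance is δ·R ≈ 1.080 × 3440 ≈ 3715 nmi, so the target fraction is f = 2000/3715 ≈ 0.538.
Interpolate at f ≈ 0.538 with slerp weights a = sin((1−f)δ)/sin δ ≈ 0.542, b = sin(fδ)/sin δ ≈ 0.623.
p = a·p₁ + b·p₂ ≈ (0.983, -0.183, -0.028); φ = arcsin(p_z) ≈ -1.58°, λ = atan2(p_y, p_x) ≈ -10.53°.

≈ (2°S, 11°W)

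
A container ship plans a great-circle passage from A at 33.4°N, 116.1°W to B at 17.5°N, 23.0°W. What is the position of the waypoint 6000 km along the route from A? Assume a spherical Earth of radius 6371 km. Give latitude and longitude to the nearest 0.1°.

Write both endpoints as unit vectors p₁, p₂ with components (cos φ cos λ, cos φ sin λ, sin φ).
The central angle between the endpoints is δ = arccos(p₁·p₂) ≈ 1.448 rad (83.0°). The total great-circle distance is δ·R ≈ 1.448 × 6371 ≈ 9225 km, so the target fraction is f = 6000/9225 ≈ 0.650.
Interpolate at f ≈ 0.650 with slerp weights a = sin((1−f)δ)/sin δ ≈ 0.489, b = sin(fδ)/sin δ ≈ 0.815.
p = a·p₁ + b·p₂ ≈ (0.536, -0.670, 0.514); φ = arcsin(p_z) ≈ 30.93°, λ = atan2(p_y, p_x) ≈ -51.35°.

≈ 30.9°N, 51.3°W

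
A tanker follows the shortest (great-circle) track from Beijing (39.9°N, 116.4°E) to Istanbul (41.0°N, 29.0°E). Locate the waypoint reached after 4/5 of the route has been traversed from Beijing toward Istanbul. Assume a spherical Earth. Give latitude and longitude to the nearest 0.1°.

≈ (46.5°N, 44.9°E)

Write both endpoints as unit vectors p₁, p₂ with components (cos φ cos λ, cos φ sin λ, sin φ).
The central angle between the endpoints is δ = arccos(p₁·p₂) ≈ 1.107 rad (63.4°).
Interpolate at f = 4/5 with slerp weights a = sin((1−f)δ)/sin δ ≈ 0.246, b = sin(fδ)/sin δ ≈ 0.866.
p = a·p₁ + b·p₂ ≈ (0.488, 0.486, 0.726); φ = arcsin(p_z) ≈ 46.51°, λ = atan2(p_y, p_x) ≈ 44.87°.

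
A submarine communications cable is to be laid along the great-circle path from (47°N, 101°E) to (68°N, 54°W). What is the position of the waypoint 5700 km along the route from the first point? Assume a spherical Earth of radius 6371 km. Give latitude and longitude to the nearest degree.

≈ (79°N, 33°W)

From cos δ = sin φ₁ sin φ₂ + cos φ₁ cos φ₂ cos Δλ, the central angle is δ ≈ 1.108 rad (63.5°). The total great-circle distance is δ·R ≈ 1.108 × 6371 ≈ 7058 km, so the target fraction is f = 5700/7058 ≈ 0.808.
Interpolate at f ≈ 0.808 with slerp weights a = sin((1−f)δ)/sin δ ≈ 0.236, b = sin(fδ)/sin δ ≈ 0.872.
p = a·p₁ + b·p₂ ≈ (0.161, -0.106, 0.981); φ = arcsin(p_z) ≈ 78.88°, λ = atan2(p_y, p_x) ≈ -33.30°.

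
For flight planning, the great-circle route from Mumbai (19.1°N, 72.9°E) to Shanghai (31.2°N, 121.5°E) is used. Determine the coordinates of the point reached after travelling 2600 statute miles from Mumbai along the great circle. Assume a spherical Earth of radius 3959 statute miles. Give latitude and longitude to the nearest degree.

Convert each endpoint to a unit vector on the sphere (x = cos φ cos λ, y = cos φ sin λ, z = sin φ).
The central angle between the endpoints is δ = arccos(p₁·p₂) ≈ 0.790 rad (45.2°). The total great-circle distance is δ·R ≈ 0.790 × 3959 ≈ 3127 mi, so the target fraction is f = 2600/3127 ≈ 0.832.
Interpolate at f ≈ 0.832 with slerp weights a = sin((1−f)δ)/sin δ ≈ 0.187, b = sin(fδ)/sin δ ≈ 0.860.
p = a·p₁ + b·p₂ ≈ (-0.332, 0.796, 0.506); φ = arcsin(p_z) ≈ 30.43°, λ = atan2(p_y, p_x) ≈ 112.67°.

≈ 30°N, 113°E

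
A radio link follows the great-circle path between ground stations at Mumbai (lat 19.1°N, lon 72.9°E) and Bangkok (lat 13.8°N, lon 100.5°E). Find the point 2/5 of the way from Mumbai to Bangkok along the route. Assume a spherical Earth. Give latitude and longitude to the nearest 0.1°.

Convert each endpoint to a unit vector on the sphere (x = cos φ cos λ, y = cos φ sin λ, z = sin φ).
The central angle between the endpoints is δ = arccos(p₁·p₂) ≈ 0.471 rad (27.0°).
Interpolate at f = 2/5 with slerp weights a = sin((1−f)δ)/sin δ ≈ 0.614, b = sin(fδ)/sin δ ≈ 0.413.
p = a·p₁ + b·p₂ ≈ (0.098, 0.949, 0.300); φ = arcsin(p_z) ≈ 17.43°, λ = atan2(p_y, p_x) ≈ 84.12°.

≈ lat 17.4°N, lon 84.1°E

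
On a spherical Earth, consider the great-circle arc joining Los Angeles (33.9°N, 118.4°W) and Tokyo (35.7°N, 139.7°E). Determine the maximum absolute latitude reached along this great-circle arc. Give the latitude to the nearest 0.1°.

The great circle lies in the plane with unit normal n̂ = (p₁ × p₂)/|p₁ × p₂|.
Here n̂_z ≈ -0.671; the vertex latitude is φ_max = arccos|n̂_z| ≈ 47.8°.
Check via Clairaut: cos φ_max = |cos φ₁| · sin C = cos(33.9°)·sin(54.0°) ≈ 0.671, again giving ≈ 47.8°.

≈ 47.8°N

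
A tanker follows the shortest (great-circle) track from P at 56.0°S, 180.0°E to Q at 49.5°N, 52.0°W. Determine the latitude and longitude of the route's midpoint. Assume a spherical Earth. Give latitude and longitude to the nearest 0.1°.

≈ 7.3°S, 107.3°W

Convert each endpoint to a unit vector on the sphere (x = cos φ cos λ, y = cos φ sin λ, z = sin φ).
The central angle between the endpoints is δ = arccos(p₁·p₂) ≈ 2.594 rad (148.6°).
Interpolate at f = 1/2 with slerp weights a = sin((1−f)δ)/sin δ ≈ 1.851, b = sin(fδ)/sin δ ≈ 1.851.
p = a·p₁ + b·p₂ ≈ (-0.295, -0.947, -0.127); φ = arcsin(p_z) ≈ -7.30°, λ = atan2(p_y, p_x) ≈ -107.30°.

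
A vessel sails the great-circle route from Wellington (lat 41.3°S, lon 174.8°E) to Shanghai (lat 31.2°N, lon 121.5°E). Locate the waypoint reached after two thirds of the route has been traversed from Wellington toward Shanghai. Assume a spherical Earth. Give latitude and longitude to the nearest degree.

Convert each endpoint to a unit vector on the sphere (x = cos φ cos λ, y = cos φ sin λ, z = sin φ).
The central angle between the endpoints is δ = arccos(p₁·p₂) ≈ 1.529 rad (87.6°).
Interpolate at f = 2/3 with slerp weights a = sin((1−f)δ)/sin δ ≈ 0.488, b = sin(fδ)/sin δ ≈ 0.852.
p = a·p₁ + b·p₂ ≈ (-0.746, 0.655, 0.119); φ = arcsin(p_z) ≈ 6.85°, λ = atan2(p_y, p_x) ≈ 138.73°.

≈ lat 7°N, lon 139°E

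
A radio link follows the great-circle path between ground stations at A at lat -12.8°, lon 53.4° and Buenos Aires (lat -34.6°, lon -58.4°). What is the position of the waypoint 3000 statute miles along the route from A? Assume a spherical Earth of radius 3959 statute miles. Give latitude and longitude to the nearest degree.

≈ lat -36°, lon 12°

Write both endpoints as unit vectors p₁, p₂ with components (cos φ cos λ, cos φ sin λ, sin φ).
The central angle between the endpoints is δ = arccos(p₁·p₂) ≈ 1.744 rad (99.9°). The total great-circle distance is δ·R ≈ 1.744 × 3959 ≈ 6904 mi, so the target fraction is f = 3000/6904 ≈ 0.435.
Interpolate at f ≈ 0.435 with slerp weights a = sin((1−f)δ)/sin δ ≈ 0.847, b = sin(fδ)/sin δ ≈ 0.698.
p = a·p₁ + b·p₂ ≈ (0.793, 0.174, -0.584); φ = arcsin(p_z) ≈ -35.72°, λ = atan2(p_y, p_x) ≈ 12.35°.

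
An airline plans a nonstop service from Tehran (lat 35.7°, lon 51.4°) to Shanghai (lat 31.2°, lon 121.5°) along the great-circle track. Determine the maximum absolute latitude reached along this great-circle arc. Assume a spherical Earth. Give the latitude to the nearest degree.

The great circle lies in the plane with unit normal n̂ = (p₁ × p₂)/|p₁ × p₂|.
Here n̂_z ≈ +0.775; the vertex latitude is φ_max = arccos|n̂_z| ≈ 39.2°.
Check via Clairaut: cos φ_max = |cos φ₁| · sin C = cos(35.7°)·sin(72.7°) ≈ 0.775, again giving ≈ 39.2°.

≈ 39°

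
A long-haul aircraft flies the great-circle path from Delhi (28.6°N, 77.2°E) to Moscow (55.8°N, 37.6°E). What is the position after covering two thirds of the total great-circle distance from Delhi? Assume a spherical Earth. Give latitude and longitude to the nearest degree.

From cos δ = sin φ₁ sin φ₂ + cos φ₁ cos φ₂ cos Δλ, the central angle is δ ≈ 0.682 rad (39.1°).
Interpolate at f = 2/3 with slerp weights a = sin((1−f)δ)/sin δ ≈ 0.358, b = sin(fδ)/sin δ ≈ 0.697.
p = a·p₁ + b·p₂ ≈ (0.380, 0.545, 0.747); φ = arcsin(p_z) ≈ 48.37°, λ = atan2(p_y, p_x) ≈ 55.13°.

≈ 48°N, 55°E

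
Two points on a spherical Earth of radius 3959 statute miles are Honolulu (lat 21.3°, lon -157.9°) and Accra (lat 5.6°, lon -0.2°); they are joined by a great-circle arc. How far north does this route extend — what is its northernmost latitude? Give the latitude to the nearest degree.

The great circle lies in the plane with unit normal n̂ = (p₁ × p₂)/|p₁ × p₂|.
Here n̂_z ≈ +0.619; the vertex latitude is φ_max = arccos|n̂_z| ≈ 51.8°.
Check via Clairaut: cos φ_max = |cos φ₁| · sin C = cos(21.3°)·sin(41.6°) ≈ 0.619, again giving ≈ 51.8°.

≈ 52°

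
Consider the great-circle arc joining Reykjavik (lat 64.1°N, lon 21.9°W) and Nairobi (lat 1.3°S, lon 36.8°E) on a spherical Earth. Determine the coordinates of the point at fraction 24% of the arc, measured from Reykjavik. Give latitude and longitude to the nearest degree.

Convert each endpoint to a unit vector on the sphere (x = cos φ cos λ, y = cos φ sin λ, z = sin φ).
The central angle between the endpoints is δ = arccos(p₁·p₂) ≈ 1.363 rad (78.1°).
Interpolate at f = 0.24 with slerp weights a = sin((1−f)δ)/sin δ ≈ 0.879, b = sin(fδ)/sin δ ≈ 0.328.
p = a·p₁ + b·p₂ ≈ (0.619, 0.053, 0.783); φ = arcsin(p_z) ≈ 51.58°, λ = atan2(p_y, p_x) ≈ 4.93°.

≈ lat 52°N, lon 5°E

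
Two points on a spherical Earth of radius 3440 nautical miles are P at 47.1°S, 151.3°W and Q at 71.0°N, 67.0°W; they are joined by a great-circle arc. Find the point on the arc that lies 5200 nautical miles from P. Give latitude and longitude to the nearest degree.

≈ 35°N, 119°W

Write both endpoints as unit vectors p₁, p₂ with components (cos φ cos λ, cos φ sin λ, sin φ).
The central angle between the endpoints is δ = arccos(p₁·p₂) ≈ 2.306 rad (132.1°). The total great-circle distance is δ·R ≈ 2.306 × 3440 ≈ 7932 nmi, so the target fraction is f = 5200/7932 ≈ 0.656.
Interpolate at f ≈ 0.656 with slerp weights a = sin((1−f)δ)/sin δ ≈ 0.962, b = sin(fδ)/sin δ ≈ 1.346.
p = a·p₁ + b·p₂ ≈ (-0.403, -0.718, 0.568); φ = arcsin(p_z) ≈ 34.61°, λ = atan2(p_y, p_x) ≈ -119.32°.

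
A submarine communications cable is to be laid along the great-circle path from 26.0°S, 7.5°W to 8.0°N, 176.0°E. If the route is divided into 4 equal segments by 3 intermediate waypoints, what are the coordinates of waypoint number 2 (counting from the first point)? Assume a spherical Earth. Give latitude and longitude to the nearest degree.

The haversine formula gives a central angle δ ≈ 2.822 rad (161.7°) between the endpoints.
Interpolate at f = 2/4 with slerp weights a = sin((1−f)δ)/sin δ ≈ 3.143, b = sin(fδ)/sin δ ≈ 3.143.
p = a·p₁ + b·p₂ ≈ (-0.304, -0.152, -0.940); φ = arcsin(p_z) ≈ -70.13°, λ = atan2(p_y, p_x) ≈ -153.50°.

≈ 70°S, 153°W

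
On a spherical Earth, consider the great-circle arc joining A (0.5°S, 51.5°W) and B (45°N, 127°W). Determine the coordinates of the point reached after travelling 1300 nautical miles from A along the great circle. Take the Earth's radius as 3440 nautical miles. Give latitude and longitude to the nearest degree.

The haversine formula gives a central angle δ ≈ 1.399 rad (80.2°) between the endpoints. The total great-circle distance is δ·R ≈ 1.399 × 3440 ≈ 4813 nmi, so the target fraction is f = 1300/4813 ≈ 0.270.
Interpolate at f ≈ 0.270 with slerp weights a = sin((1−f)δ)/sin δ ≈ 0.865, b = sin(fδ)/sin δ ≈ 0.374.
p = a·p₁ + b·p₂ ≈ (0.379, -0.889, 0.257); φ = arcsin(p_z) ≈ 14.91°, λ = atan2(p_y, p_x) ≈ -66.88°.

≈ (15°N, 67°W)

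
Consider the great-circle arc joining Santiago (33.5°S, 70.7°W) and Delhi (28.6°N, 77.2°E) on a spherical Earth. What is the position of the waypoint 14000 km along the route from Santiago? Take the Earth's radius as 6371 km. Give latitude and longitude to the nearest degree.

From cos δ = sin φ₁ sin φ₂ + cos φ₁ cos φ₂ cos Δλ, the central angle is δ ≈ 2.656 rad (152.2°). The total great-circle distance is δ·R ≈ 2.656 × 6371 ≈ 16922 km, so the target fraction is f = 14000/16922 ≈ 0.827.
Interpolate at f ≈ 0.827 with slerp weights a = sin((1−f)δ)/sin δ ≈ 0.949, b = sin(fδ)/sin δ ≈ 1.736.
p = a·p₁ + b·p₂ ≈ (0.599, 0.739, 0.307); φ = arcsin(p_z) ≈ 17.90°, λ = atan2(p_y, p_x) ≈ 50.99°.

≈ 18°N, 51°E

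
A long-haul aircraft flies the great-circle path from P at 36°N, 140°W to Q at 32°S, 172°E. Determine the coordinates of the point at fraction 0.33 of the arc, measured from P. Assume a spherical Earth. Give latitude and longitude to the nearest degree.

≈ 14°N, 157°W

Convert each endpoint to a unit vector on the sphere (x = cos φ cos λ, y = cos φ sin λ, z = sin φ).
The central angle between the endpoints is δ = arccos(p₁·p₂) ≈ 1.423 rad (81.5°).
Interpolate at f = 0.33 with slerp weights a = sin((1−f)δ)/sin δ ≈ 0.824, b = sin(fδ)/sin δ ≈ 0.457.
p = a·p₁ + b·p₂ ≈ (-0.895, -0.375, 0.242); φ = arcsin(p_z) ≈ 14.01°, λ = atan2(p_y, p_x) ≈ -157.28°.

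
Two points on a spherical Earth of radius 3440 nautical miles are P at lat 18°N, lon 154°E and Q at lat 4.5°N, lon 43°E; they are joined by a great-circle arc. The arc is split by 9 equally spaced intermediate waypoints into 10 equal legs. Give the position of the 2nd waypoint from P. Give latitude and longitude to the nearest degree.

≈ lat 21°N, lon 131°E

Convert each endpoint to a unit vector on the sphere (x = cos φ cos λ, y = cos φ sin λ, z = sin φ).
The central angle between the endpoints is δ = arccos(p₁·p₂) ≈ 1.892 rad (108.4°).
Interpolate at f = 2/10 with slerp weights a = sin((1−f)δ)/sin δ ≈ 1.052, b = sin(fδ)/sin δ ≈ 0.389.
p = a·p₁ + b·p₂ ≈ (-0.616, 0.703, 0.356); φ = arcsin(p_z) ≈ 20.83°, λ = atan2(p_y, p_x) ≈ 131.19°.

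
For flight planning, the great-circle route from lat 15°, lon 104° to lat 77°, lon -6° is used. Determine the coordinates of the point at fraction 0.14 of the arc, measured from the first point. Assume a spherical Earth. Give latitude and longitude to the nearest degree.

From cos δ = sin φ₁ sin φ₂ + cos φ₁ cos φ₂ cos Δλ, the central angle is δ ≈ 1.392 rad (79.8°).
Interpolate at f = 0.14 with slerp weights a = sin((1−f)δ)/sin δ ≈ 0.946, b = sin(fδ)/sin δ ≈ 0.197.
p = a·p₁ + b·p₂ ≈ (-0.177, 0.882, 0.437); φ = arcsin(p_z) ≈ 25.89°, λ = atan2(p_y, p_x) ≈ 101.35°.

≈ lat 26°, lon 101°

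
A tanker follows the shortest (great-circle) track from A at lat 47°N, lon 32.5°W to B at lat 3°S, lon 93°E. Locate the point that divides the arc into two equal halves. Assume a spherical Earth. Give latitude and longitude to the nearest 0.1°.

≈ lat 39.6°N, lon 50.3°E

Write both endpoints as unit vectors p₁, p₂ with components (cos φ cos λ, cos φ sin λ, sin φ).
The central angle between the endpoints is δ = arccos(p₁·p₂) ≈ 2.019 rad (115.7°).
Interpolate at f = 1/2 with slerp weights a = sin((1−f)δ)/sin δ ≈ 0.940, b = sin(fδ)/sin δ ≈ 0.940.
p = a·p₁ + b·p₂ ≈ (0.491, 0.593, 0.638); φ = arcsin(p_z) ≈ 39.65°, λ = atan2(p_y, p_x) ≈ 50.34°.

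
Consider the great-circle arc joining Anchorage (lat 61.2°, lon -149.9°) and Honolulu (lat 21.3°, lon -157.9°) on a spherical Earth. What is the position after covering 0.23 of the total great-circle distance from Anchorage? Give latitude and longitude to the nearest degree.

The haversine formula gives a central angle δ ≈ 0.703 rad (40.3°) between the endpoints.
Interpolate at f = 0.23 with slerp weights a = sin((1−f)δ)/sin δ ≈ 0.797, b = sin(fδ)/sin δ ≈ 0.249.
p = a·p₁ + b·p₂ ≈ (-0.547, -0.280, 0.789); φ = arcsin(p_z) ≈ 52.08°, λ = atan2(p_y, p_x) ≈ -152.91°.

≈ lat 52°, lon -153°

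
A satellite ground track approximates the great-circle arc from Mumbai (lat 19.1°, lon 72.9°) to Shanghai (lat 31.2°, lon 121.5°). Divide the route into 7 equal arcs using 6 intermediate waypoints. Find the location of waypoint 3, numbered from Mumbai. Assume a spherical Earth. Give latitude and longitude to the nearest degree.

Write both endpoints as unit vectors p₁, p₂ with components (cos φ cos λ, cos φ sin λ, sin φ).
The central angle between the endpoints is δ = arccos(p₁·p₂) ≈ 0.790 rad (45.2°).
Interpolate at f = 3/7 with slerp weights a = sin((1−f)δ)/sin δ ≈ 0.614, b = sin(fδ)/sin δ ≈ 0.468.
p = a·p₁ + b·p₂ ≈ (-0.038, 0.896, 0.443); φ = arcsin(p_z) ≈ 26.30°, λ = atan2(p_y, p_x) ≈ 92.45°.

≈ lat 26°, lon 92°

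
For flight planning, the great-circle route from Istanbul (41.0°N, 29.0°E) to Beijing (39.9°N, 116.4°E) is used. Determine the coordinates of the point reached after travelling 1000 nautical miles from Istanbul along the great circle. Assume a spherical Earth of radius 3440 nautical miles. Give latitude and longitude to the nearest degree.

≈ (48°N, 50°E)

Write both endpoints as unit vectors p₁, p₂ with components (cos φ cos λ, cos φ sin λ, sin φ).
The central angle between the endpoints is δ = arccos(p₁·p₂) ≈ 1.107 rad (63.4°). The total great-circle distance is δ·R ≈ 1.107 × 3440 ≈ 3809 nmi, so the target fraction is f = 1000/3809 ≈ 0.263.
Interpolate at f ≈ 0.263 with slerp weights a = sin((1−f)δ)/sin δ ≈ 0.815, b = sin(fδ)/sin δ ≈ 0.320.
p = a·p₁ + b·p₂ ≈ (0.429, 0.518, 0.740); φ = arcsin(p_z) ≈ 47.74°, λ = atan2(p_y, p_x) ≈ 50.42°.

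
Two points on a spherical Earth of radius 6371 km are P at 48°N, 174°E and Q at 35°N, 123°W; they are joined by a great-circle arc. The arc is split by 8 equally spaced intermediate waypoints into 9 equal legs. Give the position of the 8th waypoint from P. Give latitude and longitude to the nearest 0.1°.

Convert each endpoint to a unit vector on the sphere (x = cos φ cos λ, y = cos φ sin λ, z = sin φ).
The central angle between the endpoints is δ = arccos(p₁·p₂) ≈ 0.830 rad (47.5°).
Interpolate at f = 8/9 with slerp weights a = sin((1−f)δ)/sin δ ≈ 0.125, b = sin(fδ)/sin δ ≈ 0.912.
p = a·p₁ + b·p₂ ≈ (-0.490, -0.617, 0.616); φ = arcsin(p_z) ≈ 37.99°, λ = atan2(p_y, p_x) ≈ -128.42°.

≈ 38.0°N, 128.4°W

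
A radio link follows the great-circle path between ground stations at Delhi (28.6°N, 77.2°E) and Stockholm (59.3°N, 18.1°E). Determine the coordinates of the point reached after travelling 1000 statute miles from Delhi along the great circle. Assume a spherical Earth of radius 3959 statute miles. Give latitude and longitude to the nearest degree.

From cos δ = sin φ₁ sin φ₂ + cos φ₁ cos φ₂ cos Δλ, the central angle is δ ≈ 0.874 rad (50.1°). The total great-circle distance is δ·R ≈ 0.874 × 3959 ≈ 3460 mi, so the target fraction is f = 1000/3460 ≈ 0.289.
Interpolate at f ≈ 0.289 with slerp weights a = sin((1−f)δ)/sin δ ≈ 0.759, b = sin(fδ)/sin δ ≈ 0.326.
p = a·p₁ + b·p₂ ≈ (0.306, 0.702, 0.644); φ = arcsin(p_z) ≈ 40.06°, λ = atan2(p_y, p_x) ≈ 66.45°.

≈ 40°N, 66°E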